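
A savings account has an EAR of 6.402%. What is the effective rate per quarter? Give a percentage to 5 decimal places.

The per-quarter rate i satisfies (1 + i)^4 = 1 + 0.06402.
i = 1.06402^(1/4) − 1 = 0.0156345 = 1.56345%.

1.56345%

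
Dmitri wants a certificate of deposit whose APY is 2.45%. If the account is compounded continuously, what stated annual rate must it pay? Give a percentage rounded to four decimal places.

2.4205%

Continuous: nominal r satisfies e^r − 1 = 0.0245.
r = ln(1 + 0.0245) = ln(1.0245) = 0.024205 = 2.4205%.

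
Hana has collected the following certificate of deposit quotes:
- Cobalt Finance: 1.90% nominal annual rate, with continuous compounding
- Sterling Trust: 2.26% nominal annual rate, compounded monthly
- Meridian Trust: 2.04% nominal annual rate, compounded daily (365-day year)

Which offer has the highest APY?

Sterling Trust

Cobalt Finance: e^0.0190 − 1 = 1.918%
Sterling Trust: (1 + 0.0226/12)^12 − 1 = 2.284%
Meridian Trust: (1 + 0.0204/365)^365 − 1 = 2.061%
The highest effective annual rate is Sterling Trust at 2.284%.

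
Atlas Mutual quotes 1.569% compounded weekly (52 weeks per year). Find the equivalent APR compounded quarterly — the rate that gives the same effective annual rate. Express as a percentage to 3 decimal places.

1.572%

EAR = (1 + 0.01569/52)^52 − 1 = 0.015811.
Solve (1 + r/4)^4 = 1.015811: r/4 = 1.015811^(1/4) − 1 = 0.003930, so r = 0.015718 = 1.572%.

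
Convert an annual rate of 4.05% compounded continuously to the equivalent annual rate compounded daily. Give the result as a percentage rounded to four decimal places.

EAR under continuous compounding: e^0.0405 − 1 = 0.041331.
Solve (1 + r/365)^365 = 1.041331: r/365 = 1.041331^(1/365) − 1 = 0.000111, so r = 0.040502 = 4.0502%.

4.0502%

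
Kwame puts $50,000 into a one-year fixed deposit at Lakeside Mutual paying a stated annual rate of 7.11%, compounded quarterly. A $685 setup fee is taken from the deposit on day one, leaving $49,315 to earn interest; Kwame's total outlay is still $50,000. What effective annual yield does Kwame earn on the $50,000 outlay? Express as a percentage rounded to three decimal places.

5.832%

Value after one year: 49,315 × (1 + 0.0711/4)^4 = 49,315 × 1.073018 = $52,915.90.
Effective yield on the $50,000 outlay: 52,915.90 / 50,000 − 1 = 0.058318 = 5.832%.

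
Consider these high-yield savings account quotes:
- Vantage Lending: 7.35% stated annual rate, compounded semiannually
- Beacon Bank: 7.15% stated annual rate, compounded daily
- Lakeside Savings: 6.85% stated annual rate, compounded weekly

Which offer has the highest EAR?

Vantage Lending

Vantage Lending: (1 + 0.0735/2)^2 − 1 = 7.485%
Beacon Bank: (1 + 0.0715/365)^365 − 1 = 7.411%
Lakeside Savings: (1 + 0.0685/52)^52 − 1 = 7.085%
The highest effective annual rate is Vantage Lending at 7.485%.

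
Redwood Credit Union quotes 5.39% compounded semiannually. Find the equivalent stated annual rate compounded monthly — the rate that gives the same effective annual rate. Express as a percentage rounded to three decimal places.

5.330%

EAR = (1 + 0.0539/2)^2 − 1 = 0.054626.
Solve (1 + r/12)^12 = 1.054626: r/12 = 1.054626^(1/12) − 1 = 0.004442, so r = 0.053305 = 5.330%.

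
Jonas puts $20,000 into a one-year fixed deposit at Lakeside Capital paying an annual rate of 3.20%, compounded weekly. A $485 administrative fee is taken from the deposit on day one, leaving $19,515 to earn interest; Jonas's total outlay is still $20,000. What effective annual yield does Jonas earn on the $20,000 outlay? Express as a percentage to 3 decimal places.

0.747%

Value after one year: 19,515 × (1 + 0.0320/52)^52 = 19,515 × 1.032507 = $20,149.38.
Effective yield on the $20,000 outlay: 20,149.38 / 20,000 − 1 = 0.007469 = 0.747%.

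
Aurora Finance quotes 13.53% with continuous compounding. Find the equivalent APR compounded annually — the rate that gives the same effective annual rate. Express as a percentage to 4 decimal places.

14.4880%

EAR under continuous compounding: e^0.1353 − 1 = 0.144880.
Compounded annually, the equivalent nominal rate is the EAR itself: 14.4880%.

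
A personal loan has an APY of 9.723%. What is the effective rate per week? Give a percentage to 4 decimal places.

0.1786%

The per-week rate i satisfies (1 + i)^52 = 1 + 0.09723.
i = 1.09723^(1/52) − 1 = 0.0017860 = 0.1786%.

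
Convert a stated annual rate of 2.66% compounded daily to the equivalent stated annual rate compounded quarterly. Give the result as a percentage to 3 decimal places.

2.669%

EAR = (1 + 0.0266/365)^365 − 1 = 0.026956.
Solve (1 + r/4)^4 = 1.026956: r/4 = 1.026956^(1/4) − 1 = 0.006672, so r = 0.026688 = 2.669%.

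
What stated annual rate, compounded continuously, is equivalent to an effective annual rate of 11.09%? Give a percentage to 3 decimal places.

Continuous: nominal r satisfies e^r − 1 = 0.1109.
r = ln(1 + 0.1109) = ln(1.1109) = 0.105170 = 10.517%.

10.517%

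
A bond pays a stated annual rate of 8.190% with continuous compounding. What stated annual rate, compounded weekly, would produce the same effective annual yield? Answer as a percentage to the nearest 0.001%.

EAR under continuous compounding: e^0.08190 − 1 = 0.085347.
Solve (1 + r/52)^52 = 1.085347: r/52 = 1.085347^(1/52) − 1 = 0.001576, so r = 0.081965 = 8.196%.

8.196%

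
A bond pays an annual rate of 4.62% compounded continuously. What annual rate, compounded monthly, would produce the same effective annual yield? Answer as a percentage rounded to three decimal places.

4.629%

EAR under continuous compounding: e^0.0462 − 1 = 0.047284.
Solve (1 + r/12)^12 = 1.047284: r/12 = 1.047284^(1/12) − 1 = 0.003857, so r = 0.046289 = 4.629%.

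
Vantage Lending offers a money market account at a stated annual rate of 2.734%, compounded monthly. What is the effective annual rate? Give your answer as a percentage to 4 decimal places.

2.7685%

EAR = (1 + 0.02734/12)^12 − 1.
= (1 + 0.002278)^12 − 1 = 1.027685 − 1 = 2.7685%.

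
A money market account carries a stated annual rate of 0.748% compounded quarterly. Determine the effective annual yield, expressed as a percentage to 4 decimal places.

EAR = (1 + 0.00748/4)^4 − 1.
= (1 + 0.001870)^4 − 1 = 1.007501 − 1 = 0.7501%.

0.7501%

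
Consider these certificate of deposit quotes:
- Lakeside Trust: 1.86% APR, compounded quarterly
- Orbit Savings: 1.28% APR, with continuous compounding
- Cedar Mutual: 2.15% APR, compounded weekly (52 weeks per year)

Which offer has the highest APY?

Lakeside Trust: (1 + 0.0186/4)^4 − 1 = 1.873%
Orbit Savings: e^0.0128 − 1 = 1.288%
Cedar Mutual: (1 + 0.0215/52)^52 − 1 = 2.173%
The highest effective annual rate is Cedar Mutual at 2.173%.

Cedar Mutual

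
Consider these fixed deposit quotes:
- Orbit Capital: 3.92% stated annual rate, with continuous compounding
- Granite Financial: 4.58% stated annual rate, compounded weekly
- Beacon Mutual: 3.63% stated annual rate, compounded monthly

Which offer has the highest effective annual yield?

Granite Financial

Orbit Capital: e^0.0392 − 1 = 3.998%
Granite Financial: (1 + 0.0458/52)^52 − 1 = 4.684%
Beacon Mutual: (1 + 0.0363/12)^12 − 1 = 3.691%
The highest effective annual rate is Granite Financial at 4.684%.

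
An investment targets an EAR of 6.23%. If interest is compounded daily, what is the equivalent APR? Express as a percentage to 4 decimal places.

6.0441%

(1 + r/365)^365 − 1 = 0.0623, so 1 + r/365 = 1.0623^(1/365).
r/365 = 0.000166, so r = 0.060441 = 6.0441%.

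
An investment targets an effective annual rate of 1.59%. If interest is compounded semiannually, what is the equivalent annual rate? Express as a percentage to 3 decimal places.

(1 + r/2)^2 − 1 = 0.0159, so 1 + r/2 = 1.0159^(1/2).
r/2 = 0.007919, so r = 0.015837 = 1.584%.

1.584%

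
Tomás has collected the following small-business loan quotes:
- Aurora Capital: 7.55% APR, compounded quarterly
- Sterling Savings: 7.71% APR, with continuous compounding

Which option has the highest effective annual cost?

Aurora Capital: (1 + 0.0755/4)^4 − 1 = 7.766%
Sterling Savings: e^0.0771 − 1 = 8.015%
The highest effective annual rate is Sterling Savings at 8.015%.

Sterling Savings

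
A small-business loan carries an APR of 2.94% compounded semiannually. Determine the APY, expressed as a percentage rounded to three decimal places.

2.962%

EAR = (1 + 0.0294/2)^2 − 1.
= (1 + 0.014700)^2 − 1 = 1.029616 − 1 = 2.962%.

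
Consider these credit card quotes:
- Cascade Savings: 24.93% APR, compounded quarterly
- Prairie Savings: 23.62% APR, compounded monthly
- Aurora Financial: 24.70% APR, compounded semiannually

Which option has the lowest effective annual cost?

Cascade Savings: (1 + 0.2493/4)^4 − 1 = 27.359%
Prairie Savings: (1 + 0.2362/12)^12 − 1 = 26.353%
Aurora Financial: (1 + 0.2470/2)^2 − 1 = 26.225%
The lowest effective annual rate is Aurora Financial at 26.225%.

Aurora Financial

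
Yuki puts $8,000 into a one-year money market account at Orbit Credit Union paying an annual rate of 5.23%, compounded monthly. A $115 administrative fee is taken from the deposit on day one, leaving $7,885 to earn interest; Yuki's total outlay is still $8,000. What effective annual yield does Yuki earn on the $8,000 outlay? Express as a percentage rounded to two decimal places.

Value after one year: 7,885 × (1 + 0.0523/12)^12 = 7,885 × 1.053572 = $8,307.42.
Effective yield on the $8,000 outlay: 8,307.42 / 8,000 − 1 = 0.038427 = 3.84%.

3.84%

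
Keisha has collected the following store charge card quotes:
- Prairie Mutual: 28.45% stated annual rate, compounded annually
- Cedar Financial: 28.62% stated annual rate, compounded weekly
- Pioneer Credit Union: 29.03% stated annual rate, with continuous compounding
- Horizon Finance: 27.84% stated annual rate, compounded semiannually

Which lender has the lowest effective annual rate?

Prairie Mutual: compounded annually, EAR = 28.450%
Cedar Financial: (1 + 0.2862/52)^52 − 1 = 33.031%
Pioneer Credit Union: e^0.2903 − 1 = 33.683%
Horizon Finance: (1 + 0.2784/2)^2 − 1 = 29.778%
The lowest effective annual rate is Prairie Mutual at 28.450%.

Prairie Mutual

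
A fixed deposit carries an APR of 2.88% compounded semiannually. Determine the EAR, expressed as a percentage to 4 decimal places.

EAR = (1 + 0.0288/2)^2 − 1.
= 1.029007 − 1 = 2.9007%.

2.9007%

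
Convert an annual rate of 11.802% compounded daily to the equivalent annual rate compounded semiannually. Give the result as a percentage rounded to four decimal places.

EAR = (1 + 0.11802/365)^365 − 1 = 0.125245.
Solve (1 + r/2)^2 = 1.125245: r/2 = 1.125245^(1/2) − 1 = 0.060776, so r = 0.121551 = 12.1551%.

12.1551%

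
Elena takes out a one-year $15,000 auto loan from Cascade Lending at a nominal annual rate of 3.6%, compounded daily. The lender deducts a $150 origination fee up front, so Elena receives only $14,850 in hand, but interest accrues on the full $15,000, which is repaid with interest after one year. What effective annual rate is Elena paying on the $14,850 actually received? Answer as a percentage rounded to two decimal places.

4.71%

Amount owed after one year: 15,000 × (1 + 0.036/365)^365 = 15,000 × 1.036654 = $15,549.81.
Effective rate on net proceeds: 15,549.81 / 14,850 − 1 = 0.047125 = 4.71%.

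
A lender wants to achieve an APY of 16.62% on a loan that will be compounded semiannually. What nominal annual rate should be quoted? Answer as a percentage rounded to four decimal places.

(1 + r/2)^2 − 1 = 0.1662, so 1 + r/2 = 1.1662^(1/2).
r/2 = 0.079907, so r = 0.159815 = 15.9815%.

15.9815%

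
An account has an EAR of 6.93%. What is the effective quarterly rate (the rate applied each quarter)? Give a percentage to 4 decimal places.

1.6892%

The per-quarter rate i satisfies (1 + i)^4 = 1 + 0.0693.
i = 1.0693^(1/4) − 1 = 0.0168921 = 1.6892%.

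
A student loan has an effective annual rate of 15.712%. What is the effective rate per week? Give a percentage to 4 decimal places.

The per-week rate i satisfies (1 + i)^52 = 1 + 0.15712.
i = 1.15712^(1/52) − 1 = 0.0028104 = 0.2810%.

0.2810%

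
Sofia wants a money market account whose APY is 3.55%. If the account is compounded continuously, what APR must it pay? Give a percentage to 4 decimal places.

3.4884%

Continuous: nominal r satisfies e^r − 1 = 0.0355.
r = ln(1 + 0.0355) = ln(1.0355) = 0.034884 = 3.4884%.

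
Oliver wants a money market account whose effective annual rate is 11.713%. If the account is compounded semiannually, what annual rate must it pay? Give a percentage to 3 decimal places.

11.389%

(1 + r/2)^2 − 1 = 0.11713, so 1 + r/2 = 1.11713^(1/2).
r/2 = 0.056944, so r = 0.113887 = 11.389%.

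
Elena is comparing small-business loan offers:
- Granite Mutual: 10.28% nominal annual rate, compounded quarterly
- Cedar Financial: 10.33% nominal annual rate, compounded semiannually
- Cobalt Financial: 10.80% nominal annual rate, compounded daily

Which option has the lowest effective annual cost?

Cedar Financial

Granite Mutual: (1 + 0.1028/4)^4 − 1 = 10.683%
Cedar Financial: (1 + 0.1033/2)^2 − 1 = 10.597%
Cobalt Financial: (1 + 0.1080/365)^365 − 1 = 11.403%
The lowest effective annual rate is Cedar Financial at 10.597%.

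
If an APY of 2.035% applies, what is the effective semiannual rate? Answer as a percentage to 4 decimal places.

The per-half-year rate i satisfies (1 + i)^2 = 1 + 0.02035.
i = 1.02035^(1/2) − 1 = 0.0101238 = 1.0124%.

1.0124%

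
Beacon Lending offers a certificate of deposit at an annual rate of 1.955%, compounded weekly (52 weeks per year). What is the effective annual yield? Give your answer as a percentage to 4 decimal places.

EAR = (1 + 0.01955/52)^52 − 1.
= 1.019739 − 1 = 1.9739%.

1.9739%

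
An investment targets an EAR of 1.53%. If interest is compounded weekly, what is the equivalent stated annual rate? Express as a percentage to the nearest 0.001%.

(1 + r/52)^52 − 1 = 0.0153, so 1 + r/52 = 1.0153^(1/52).
r/52 = 0.000292, so r = 0.015186 = 1.519%.

1.519%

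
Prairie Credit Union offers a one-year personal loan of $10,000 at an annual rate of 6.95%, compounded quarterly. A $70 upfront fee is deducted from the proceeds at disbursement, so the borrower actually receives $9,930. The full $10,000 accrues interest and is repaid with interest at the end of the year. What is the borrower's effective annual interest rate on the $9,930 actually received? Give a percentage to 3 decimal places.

Amount owed after one year: 10,000 × (1 + 0.0695/4)^4 = 10,000 × 1.071332 = $10,713.32.
Effective rate on net proceeds: 10,713.32 / 9,930 − 1 = 0.078885 = 7.888%.

7.888%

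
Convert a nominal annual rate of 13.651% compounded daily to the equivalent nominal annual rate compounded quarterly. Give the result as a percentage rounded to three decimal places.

EAR = (1 + 0.13651/365)^365 − 1 = 0.146237.
Solve (1 + r/4)^4 = 1.146237: r/4 = 1.146237^(1/4) − 1 = 0.034710, so r = 0.138840 = 13.884%.

13.884%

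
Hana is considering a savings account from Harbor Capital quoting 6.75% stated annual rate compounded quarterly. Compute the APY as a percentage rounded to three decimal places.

6.923%

EAR = (1 + 0.0675/4)^4 − 1.
= 1.069228 − 1 = 6.923%.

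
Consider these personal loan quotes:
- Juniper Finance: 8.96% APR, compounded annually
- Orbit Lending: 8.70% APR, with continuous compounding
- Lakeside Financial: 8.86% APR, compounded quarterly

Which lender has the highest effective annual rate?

Lakeside Financial

Juniper Finance: compounded annually, EAR = 8.960%
Orbit Lending: e^0.0870 − 1 = 9.090%
Lakeside Financial: (1 + 0.0886/4)^4 − 1 = 9.159%
The highest effective annual rate is Lakeside Financial at 9.159%.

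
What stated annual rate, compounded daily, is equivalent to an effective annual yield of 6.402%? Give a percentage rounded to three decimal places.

6.206%

(1 + r/365)^365 − 1 = 0.06402, so 1 + r/365 = 1.06402^(1/365).
r/365 = 0.000170, so r = 0.062059 = 6.206%.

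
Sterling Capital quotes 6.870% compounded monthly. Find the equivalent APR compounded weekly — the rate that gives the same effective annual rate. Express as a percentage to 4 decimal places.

6.8549%

EAR = (1 + 0.06870/12)^12 − 1 = 0.070905.
Solve (1 + r/52)^52 = 1.070905: r/52 = 1.070905^(1/52) − 1 = 0.001318, so r = 0.068549 = 6.8549%.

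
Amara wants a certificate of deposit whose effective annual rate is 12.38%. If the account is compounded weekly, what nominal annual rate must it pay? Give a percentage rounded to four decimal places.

11.6847%

(1 + r/52)^52 − 1 = 0.1238, so 1 + r/52 = 1.1238^(1/52).
r/52 = 0.002247, so r = 0.116847 = 11.6847%.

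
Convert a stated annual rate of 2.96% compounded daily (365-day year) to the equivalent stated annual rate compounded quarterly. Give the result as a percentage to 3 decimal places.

EAR = (1 + 0.0296/365)^365 − 1 = 0.030041.
Solve (1 + r/4)^4 = 1.030041: r/4 = 1.030041^(1/4) − 1 = 0.007427, so r = 0.029709 = 2.971%.

2.971%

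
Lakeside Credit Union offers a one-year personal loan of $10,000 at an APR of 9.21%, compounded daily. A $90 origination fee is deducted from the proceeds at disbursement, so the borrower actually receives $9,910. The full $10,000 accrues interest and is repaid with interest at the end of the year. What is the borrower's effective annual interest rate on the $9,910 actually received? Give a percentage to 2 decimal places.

10.64%

Amount owed after one year: 10,000 × (1 + 0.0921/365)^365 = 10,000 × 1.096462 = $10,964.62.
Effective rate on net proceeds: 10,964.62 / 9,910 − 1 = 0.106420 = 10.64%.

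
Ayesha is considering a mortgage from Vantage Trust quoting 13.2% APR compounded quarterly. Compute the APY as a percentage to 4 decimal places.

EAR = (1 + 0.132/4)^4 − 1.
= 1.138679 − 1 = 13.8679%.

13.8679%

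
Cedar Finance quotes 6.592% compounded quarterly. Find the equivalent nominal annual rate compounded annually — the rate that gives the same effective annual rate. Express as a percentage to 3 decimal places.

6.757%

EAR = (1 + 0.06592/4)^4 − 1 = 0.067568.
Compounded annually, the equivalent nominal rate is the EAR itself: 6.757%.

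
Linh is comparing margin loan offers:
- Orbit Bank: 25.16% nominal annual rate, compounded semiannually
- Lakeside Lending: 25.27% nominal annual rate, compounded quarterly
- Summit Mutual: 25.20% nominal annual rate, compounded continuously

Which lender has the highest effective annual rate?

Orbit Bank: (1 + 0.2516/2)^2 − 1 = 26.743%
Lakeside Lending: (1 + 0.2527/4)^4 − 1 = 27.767%
Summit Mutual: e^0.2520 − 1 = 28.660%
The highest effective annual rate is Summit Mutual at 28.660%.

Summit Mutual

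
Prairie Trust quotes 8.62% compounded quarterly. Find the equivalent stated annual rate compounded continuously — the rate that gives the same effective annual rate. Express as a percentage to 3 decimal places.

EAR = (1 + 0.0862/4)^4 − 1 = 0.089027.
Equivalent continuous rate: r = ln(1 + 0.089027) = 0.085284 = 8.528%.

8.528%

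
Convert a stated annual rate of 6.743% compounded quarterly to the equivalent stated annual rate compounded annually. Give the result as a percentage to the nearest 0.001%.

6.915%

EAR = (1 + 0.06743/4)^4 − 1 = 0.069154.
Compounded annually, the equivalent nominal rate is the EAR itself: 6.915%.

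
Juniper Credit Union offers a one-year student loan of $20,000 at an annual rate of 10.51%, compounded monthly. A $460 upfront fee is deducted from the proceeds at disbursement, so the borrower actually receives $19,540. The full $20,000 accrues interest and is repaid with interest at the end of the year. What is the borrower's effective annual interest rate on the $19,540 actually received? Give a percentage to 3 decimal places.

13.645%

Amount owed after one year: 20,000 × (1 + 0.1051/12)^12 = 20,000 × 1.110314 = $22,206.27.
Effective rate on net proceeds: 22,206.27 / 19,540 − 1 = 0.136452 = 13.645%.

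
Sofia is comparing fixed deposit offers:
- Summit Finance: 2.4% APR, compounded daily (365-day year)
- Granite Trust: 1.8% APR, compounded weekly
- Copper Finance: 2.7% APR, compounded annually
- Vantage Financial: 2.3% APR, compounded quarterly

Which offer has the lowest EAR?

Granite Trust

Summit Finance: (1 + 0.024/365)^365 − 1 = 2.429%
Granite Trust: (1 + 0.018/52)^52 − 1 = 1.816%
Copper Finance: compounded annually, EAR = 2.700%
Vantage Financial: (1 + 0.023/4)^4 − 1 = 2.320%
The lowest effective annual rate is Granite Trust at 1.816%.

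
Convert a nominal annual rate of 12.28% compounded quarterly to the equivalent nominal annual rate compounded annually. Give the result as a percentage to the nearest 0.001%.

12.857%

EAR = (1 + 0.1228/4)^4 − 1 = 0.128572.
Compounded annually, the equivalent nominal rate is the EAR itself: 12.857%.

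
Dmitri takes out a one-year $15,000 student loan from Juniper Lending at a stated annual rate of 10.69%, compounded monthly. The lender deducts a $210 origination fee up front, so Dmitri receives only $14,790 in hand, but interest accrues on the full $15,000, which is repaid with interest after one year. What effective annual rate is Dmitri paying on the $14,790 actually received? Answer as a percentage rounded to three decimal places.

Amount owed after one year: 15,000 × (1 + 0.1069/12)^12 = 15,000 × 1.112296 = $16,684.45.
Effective rate on net proceeds: 16,684.45 / 14,790 − 1 = 0.128090 = 12.809%.

12.809%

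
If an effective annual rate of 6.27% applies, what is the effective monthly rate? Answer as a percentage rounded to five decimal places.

0.50806%

The per-month rate i satisfies (1 + i)^12 = 1 + 0.0627.
i = 1.0627^(1/12) − 1 = 0.0050806 = 0.50806%.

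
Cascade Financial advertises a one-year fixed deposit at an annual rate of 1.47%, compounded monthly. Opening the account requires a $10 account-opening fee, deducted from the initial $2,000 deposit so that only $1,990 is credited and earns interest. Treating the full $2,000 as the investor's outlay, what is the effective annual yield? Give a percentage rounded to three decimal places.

Value after one year: 1,990 × (1 + 0.0147/12)^12 = 1,990 × 1.014799 = $2,019.45.
Effective yield on the $2,000 outlay: 2,019.45 / 2,000 − 1 = 0.009725 = 0.973%.

0.973%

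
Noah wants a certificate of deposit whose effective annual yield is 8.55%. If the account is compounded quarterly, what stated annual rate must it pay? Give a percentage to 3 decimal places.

8.289%

(1 + r/4)^4 − 1 = 0.0855, so 1 + r/4 = 1.0855^(1/4).
r/4 = 0.020722, so r = 0.082888 = 8.289%.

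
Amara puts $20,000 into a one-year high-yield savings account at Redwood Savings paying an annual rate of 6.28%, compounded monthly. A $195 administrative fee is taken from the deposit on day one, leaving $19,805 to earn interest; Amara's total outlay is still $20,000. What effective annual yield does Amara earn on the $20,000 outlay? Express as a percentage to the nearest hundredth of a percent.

Value after one year: 19,805 × (1 + 0.0628/12)^12 = 19,805 × 1.064640 = $21,085.19.
Effective yield on the $20,000 outlay: 21,085.19 / 20,000 − 1 = 0.054259 = 5.43%.

5.43%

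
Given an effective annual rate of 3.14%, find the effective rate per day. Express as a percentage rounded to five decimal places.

0.00847%

The per-day rate i satisfies (1 + i)^365 = 1 + 0.0314.
i = 1.0314^(1/365) − 1 = 0.0000847 = 0.00847%.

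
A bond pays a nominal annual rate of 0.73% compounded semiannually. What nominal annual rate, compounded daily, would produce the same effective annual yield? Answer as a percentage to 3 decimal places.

EAR = (1 + 0.0073/2)^2 − 1 = 0.007313.
Solve (1 + r/365)^365 = 1.007313: r/365 = 1.007313^(1/365) − 1 = 0.000020, so r = 0.007287 = 0.729%.

0.729%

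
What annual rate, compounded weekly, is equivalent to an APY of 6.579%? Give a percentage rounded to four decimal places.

(1 + r/52)^52 − 1 = 0.06579, so 1 + r/52 = 1.06579^(1/52).
r/52 = 0.001226, so r = 0.063755 = 6.3755%.

6.3755%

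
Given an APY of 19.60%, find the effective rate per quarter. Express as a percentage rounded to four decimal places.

The per-quarter rate i satisfies (1 + i)^4 = 1 + 0.1960.
i = 1.1960^(1/4) − 1 = 0.0457619 = 4.5762%.

4.5762%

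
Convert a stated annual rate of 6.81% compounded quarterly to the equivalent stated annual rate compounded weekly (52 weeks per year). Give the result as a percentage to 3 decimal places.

6.757%

EAR = (1 + 0.0681/4)^4 − 1 = 0.069859.
Solve (1 + r/52)^52 = 1.069859: r/52 = 1.069859^(1/52) − 1 = 0.001299, so r = 0.067571 = 6.757%.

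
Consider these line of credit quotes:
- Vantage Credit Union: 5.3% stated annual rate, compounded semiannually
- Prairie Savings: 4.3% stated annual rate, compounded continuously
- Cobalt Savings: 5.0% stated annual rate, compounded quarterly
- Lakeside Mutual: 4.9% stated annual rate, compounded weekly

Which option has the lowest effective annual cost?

Vantage Credit Union: (1 + 0.053/2)^2 − 1 = 5.370%
Prairie Savings: e^0.043 − 1 = 4.394%
Cobalt Savings: (1 + 0.050/4)^4 − 1 = 5.095%
Lakeside Mutual: (1 + 0.049/52)^52 − 1 = 5.020%
The lowest effective annual rate is Prairie Savings at 4.394%.

Prairie Savings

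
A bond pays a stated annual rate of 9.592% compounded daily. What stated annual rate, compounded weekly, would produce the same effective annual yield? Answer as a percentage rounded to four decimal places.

EAR = (1 + 0.09592/365)^365 − 1 = 0.100657.
Solve (1 + r/52)^52 = 1.100657: r/52 = 1.100657^(1/52) − 1 = 0.001846, so r = 0.095996 = 9.5996%.

9.5996%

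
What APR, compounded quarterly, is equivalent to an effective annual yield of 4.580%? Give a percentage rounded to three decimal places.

4.503%

(1 + r/4)^4 − 1 = 0.04580, so 1 + r/4 = 1.04580^(1/4).
r/4 = 0.011258, so r = 0.045034 = 4.503%.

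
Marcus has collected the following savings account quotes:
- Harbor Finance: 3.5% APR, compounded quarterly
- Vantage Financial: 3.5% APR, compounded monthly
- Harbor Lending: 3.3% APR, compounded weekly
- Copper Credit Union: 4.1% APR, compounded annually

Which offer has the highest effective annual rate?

Copper Credit Union

Harbor Finance: (1 + 0.035/4)^4 − 1 = 3.546%
Vantage Financial: (1 + 0.035/12)^12 − 1 = 3.557%
Harbor Lending: (1 + 0.033/52)^52 − 1 = 3.354%
Copper Credit Union: compounded annually, EAR = 4.100%
The highest effective annual rate is Copper Credit Union at 4.100%.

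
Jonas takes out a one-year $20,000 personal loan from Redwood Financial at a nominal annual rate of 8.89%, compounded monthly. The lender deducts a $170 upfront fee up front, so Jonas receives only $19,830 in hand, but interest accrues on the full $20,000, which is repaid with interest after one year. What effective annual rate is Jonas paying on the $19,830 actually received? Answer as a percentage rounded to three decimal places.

Amount owed after one year: 20,000 × (1 + 0.0889/12)^12 = 20,000 × 1.092613 = $21,852.27.
Effective rate on net proceeds: 21,852.27 / 19,830 − 1 = 0.101980 = 10.198%.

10.198%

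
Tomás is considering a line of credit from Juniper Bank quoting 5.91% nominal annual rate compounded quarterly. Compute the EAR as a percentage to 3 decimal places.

EAR = (1 + 0.0591/4)^4 − 1.
= (1 + 0.014775)^4 − 1 = 1.060423 − 1 = 6.042%.

6.042%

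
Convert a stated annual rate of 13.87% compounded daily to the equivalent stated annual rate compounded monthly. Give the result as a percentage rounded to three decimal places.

13.948%

EAR = (1 + 0.1387/365)^365 − 1 = 0.148749.
Solve (1 + r/12)^12 = 1.148749: r/12 = 1.148749^(1/12) − 1 = 0.011623, so r = 0.139478 = 13.948%.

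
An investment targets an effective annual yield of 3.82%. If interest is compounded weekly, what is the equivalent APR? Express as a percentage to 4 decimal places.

(1 + r/52)^52 − 1 = 0.0382, so 1 + r/52 = 1.0382^(1/52).
r/52 = 0.000721, so r = 0.037502 = 3.7502%.

3.7502%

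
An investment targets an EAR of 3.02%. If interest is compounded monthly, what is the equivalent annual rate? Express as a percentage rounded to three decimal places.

2.979%

(1 + r/12)^12 − 1 = 0.0302, so 1 + r/12 = 1.0302^(1/12).
r/12 = 0.002482, so r = 0.029790 = 2.979%.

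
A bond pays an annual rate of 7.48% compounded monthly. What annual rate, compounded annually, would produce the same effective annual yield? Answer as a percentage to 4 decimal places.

EAR = (1 + 0.0748/12)^12 − 1 = 0.077418.
Compounded annually, the equivalent nominal rate is the EAR itself: 7.7418%.

7.7418%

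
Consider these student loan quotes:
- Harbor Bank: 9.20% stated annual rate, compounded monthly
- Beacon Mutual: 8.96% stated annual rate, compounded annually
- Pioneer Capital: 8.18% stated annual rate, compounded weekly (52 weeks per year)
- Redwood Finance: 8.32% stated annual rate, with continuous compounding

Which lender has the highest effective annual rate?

Harbor Bank

Harbor Bank: (1 + 0.0920/12)^12 − 1 = 9.598%
Beacon Mutual: compounded annually, EAR = 8.960%
Pioneer Capital: (1 + 0.0818/52)^52 − 1 = 8.517%
Redwood Finance: e^0.0832 − 1 = 8.676%
The highest effective annual rate is Harbor Bank at 9.598%.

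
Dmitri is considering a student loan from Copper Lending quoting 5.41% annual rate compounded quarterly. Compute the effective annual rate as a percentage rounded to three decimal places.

5.521%

EAR = (1 + 0.0541/4)^4 − 1.
= 1.055207 − 1 = 5.521%.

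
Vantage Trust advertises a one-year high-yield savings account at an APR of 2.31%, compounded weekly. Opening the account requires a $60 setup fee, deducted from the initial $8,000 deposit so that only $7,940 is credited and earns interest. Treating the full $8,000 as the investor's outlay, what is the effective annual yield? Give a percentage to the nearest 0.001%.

1.569%

Value after one year: 7,940 × (1 + 0.0231/52)^52 = 7,940 × 1.023364 = $8,125.51.
Effective yield on the $8,000 outlay: 8,125.51 / 8,000 − 1 = 0.015688 = 1.569%.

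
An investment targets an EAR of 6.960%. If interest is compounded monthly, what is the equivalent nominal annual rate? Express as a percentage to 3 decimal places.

6.747%

(1 + r/12)^12 − 1 = 0.06960, so 1 + r/12 = 1.06960^(1/12).
r/12 = 0.005623, so r = 0.067474 = 6.747%.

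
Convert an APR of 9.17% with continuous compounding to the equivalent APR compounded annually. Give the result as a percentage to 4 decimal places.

EAR under continuous compounding: e^0.0917 − 1 = 0.096036.
Compounded annually, the equivalent nominal rate is the EAR itself: 9.6036%.

9.6036%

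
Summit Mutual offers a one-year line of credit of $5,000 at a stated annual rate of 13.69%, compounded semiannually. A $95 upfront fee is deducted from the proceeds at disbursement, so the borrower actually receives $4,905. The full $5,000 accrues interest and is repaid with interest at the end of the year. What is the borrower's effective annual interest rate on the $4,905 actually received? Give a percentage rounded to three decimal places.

Amount owed after one year: 5,000 × (1 + 0.1369/2)^2 = 5,000 × 1.141585 = $5,707.93.
Effective rate on net proceeds: 5,707.93 / 4,905 − 1 = 0.163696 = 16.370%.

16.370%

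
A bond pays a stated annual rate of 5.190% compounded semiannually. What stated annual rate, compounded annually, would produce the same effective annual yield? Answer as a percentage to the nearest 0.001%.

5.257%

EAR = (1 + 0.05190/2)^2 − 1 = 0.052573.
Compounded annually, the equivalent nominal rate is the EAR itself: 5.257%.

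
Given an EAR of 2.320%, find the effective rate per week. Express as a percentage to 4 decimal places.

0.0441%

The per-week rate i satisfies (1 + i)^52 = 1 + 0.02320.
i = 1.02320^(1/52) − 1 = 0.0004412 = 0.0441%.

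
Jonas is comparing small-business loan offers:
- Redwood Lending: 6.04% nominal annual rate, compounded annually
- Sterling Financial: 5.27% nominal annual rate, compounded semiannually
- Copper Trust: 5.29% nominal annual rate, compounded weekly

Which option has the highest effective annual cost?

Redwood Lending

Redwood Lending: compounded annually, EAR = 6.040%
Sterling Financial: (1 + 0.0527/2)^2 − 1 = 5.339%
Copper Trust: (1 + 0.0529/52)^52 − 1 = 5.430%
The highest effective annual rate is Redwood Lending at 6.040%.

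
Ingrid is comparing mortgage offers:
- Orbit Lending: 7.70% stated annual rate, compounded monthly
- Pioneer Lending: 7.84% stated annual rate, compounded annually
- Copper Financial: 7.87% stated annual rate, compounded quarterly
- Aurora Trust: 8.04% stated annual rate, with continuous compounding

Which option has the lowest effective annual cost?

Orbit Lending: (1 + 0.0770/12)^12 − 1 = 7.978%
Pioneer Lending: compounded annually, EAR = 7.840%
Copper Financial: (1 + 0.0787/4)^4 − 1 = 8.105%
Aurora Trust: e^0.0804 − 1 = 8.372%
The lowest effective annual rate is Pioneer Lending at 7.840%.

Pioneer Lending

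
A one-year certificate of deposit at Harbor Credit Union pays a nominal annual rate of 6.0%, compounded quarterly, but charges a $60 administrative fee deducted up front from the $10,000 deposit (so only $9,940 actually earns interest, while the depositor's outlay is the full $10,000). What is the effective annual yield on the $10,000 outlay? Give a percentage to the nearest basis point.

5.50%

Value after one year: 9,940 × (1 + 0.060/4)^4 = 9,940 × 1.061364 = $10,549.95.
Effective yield on the $10,000 outlay: 10,549.95 / 10,000 − 1 = 0.054995 = 5.50%.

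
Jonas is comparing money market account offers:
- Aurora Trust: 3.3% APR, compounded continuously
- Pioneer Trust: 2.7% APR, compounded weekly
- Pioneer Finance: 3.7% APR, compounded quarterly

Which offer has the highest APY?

Pioneer Finance

Aurora Trust: e^0.033 − 1 = 3.355%
Pioneer Trust: (1 + 0.027/52)^52 − 1 = 2.736%
Pioneer Finance: (1 + 0.037/4)^4 − 1 = 3.752%
The highest effective annual rate is Pioneer Finance at 3.752%.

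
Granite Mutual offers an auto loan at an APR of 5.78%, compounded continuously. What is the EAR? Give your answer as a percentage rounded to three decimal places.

With continuous compounding, EAR = e^0.0578 − 1.
e^0.0578 = 1.059503, so EAR = 0.059503 = 5.950%.

5.950%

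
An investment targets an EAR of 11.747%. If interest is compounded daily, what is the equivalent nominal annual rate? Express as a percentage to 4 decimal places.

11.1084%

(1 + r/365)^365 − 1 = 0.11747, so 1 + r/365 = 1.11747^(1/365).
r/365 = 0.000304, so r = 0.111084 = 11.1084%.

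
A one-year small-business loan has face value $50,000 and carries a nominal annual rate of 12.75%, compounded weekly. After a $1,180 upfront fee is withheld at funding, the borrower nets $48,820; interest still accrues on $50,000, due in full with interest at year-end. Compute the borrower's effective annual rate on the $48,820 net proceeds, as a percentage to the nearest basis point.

16.33%

Amount owed after one year: 50,000 × (1 + 0.1275/52)^52 = 50,000 × 1.135808 = $56,790.38.
Effective rate on net proceeds: 56,790.38 / 48,820 − 1 = 0.163261 = 16.33%.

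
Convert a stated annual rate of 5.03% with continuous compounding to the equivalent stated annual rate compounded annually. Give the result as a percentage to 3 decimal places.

EAR under continuous compounding: e^0.0503 − 1 = 0.051587.
Compounded annually, the equivalent nominal rate is the EAR itself: 5.159%.

5.159%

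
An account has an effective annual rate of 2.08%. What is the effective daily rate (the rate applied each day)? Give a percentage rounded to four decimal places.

The per-day rate i satisfies (1 + i)^365 = 1 + 0.0208.
i = 1.0208^(1/365) − 1 = 0.0000564 = 0.0056%.

0.0056%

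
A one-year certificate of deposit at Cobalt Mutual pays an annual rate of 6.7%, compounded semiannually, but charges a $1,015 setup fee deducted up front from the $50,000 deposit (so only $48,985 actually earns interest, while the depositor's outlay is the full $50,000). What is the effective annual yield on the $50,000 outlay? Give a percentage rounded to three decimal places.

4.644%

Value after one year: 48,985 × (1 + 0.067/2)^2 = 48,985 × 1.068122 = $52,321.97.
Effective yield on the $50,000 outlay: 52,321.97 / 50,000 − 1 = 0.046439 = 4.644%.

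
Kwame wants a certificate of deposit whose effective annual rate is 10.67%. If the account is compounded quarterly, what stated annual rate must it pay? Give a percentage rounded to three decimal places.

10.268%

(1 + r/4)^4 − 1 = 0.1067, so 1 + r/4 = 1.1067^(1/4).
r/4 = 0.025670, so r = 0.102678 = 10.268%.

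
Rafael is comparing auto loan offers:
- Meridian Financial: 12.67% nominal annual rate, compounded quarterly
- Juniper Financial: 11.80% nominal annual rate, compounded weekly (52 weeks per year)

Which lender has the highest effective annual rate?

Meridian Financial: (1 + 0.1267/4)^4 − 1 = 13.285%
Juniper Financial: (1 + 0.1180/52)^52 − 1 = 12.509%
The highest effective annual rate is Meridian Financial at 13.285%.

Meridian Financial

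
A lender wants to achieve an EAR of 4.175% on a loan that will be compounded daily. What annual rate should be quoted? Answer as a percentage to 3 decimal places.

4.090%

(1 + r/365)^365 − 1 = 0.04175, so 1 + r/365 = 1.04175^(1/365).
r/365 = 0.000112, so r = 0.040904 = 4.090%.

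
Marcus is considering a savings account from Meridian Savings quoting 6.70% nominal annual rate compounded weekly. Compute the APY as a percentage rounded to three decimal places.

6.925%

EAR = (1 + 0.0670/52)^52 − 1.
= (1 + 0.001288)^52 − 1 = 1.069249 − 1 = 6.925%.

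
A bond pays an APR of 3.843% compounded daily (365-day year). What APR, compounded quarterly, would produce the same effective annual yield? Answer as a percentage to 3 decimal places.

3.861%

EAR = (1 + 0.03843/365)^365 − 1 = 0.039176.
Solve (1 + r/4)^4 = 1.039176: r/4 = 1.039176^(1/4) − 1 = 0.009653, so r = 0.038613 = 3.861%.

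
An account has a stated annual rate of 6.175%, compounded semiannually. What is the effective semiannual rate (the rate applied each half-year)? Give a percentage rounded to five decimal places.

With a nominal annual rate compounded semiannually, the periodic rate is the nominal rate divided by 2.
i = 0.06175 / 2 = 0.0308750 = 3.08750%.

3.08750%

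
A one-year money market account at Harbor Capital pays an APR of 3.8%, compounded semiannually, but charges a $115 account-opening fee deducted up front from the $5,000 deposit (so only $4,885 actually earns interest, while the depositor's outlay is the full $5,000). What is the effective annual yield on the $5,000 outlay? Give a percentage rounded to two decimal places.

Value after one year: 4,885 × (1 + 0.038/2)^2 = 4,885 × 1.038361 = $5,072.39.
Effective yield on the $5,000 outlay: 5,072.39 / 5,000 − 1 = 0.014479 = 1.45%.

1.45%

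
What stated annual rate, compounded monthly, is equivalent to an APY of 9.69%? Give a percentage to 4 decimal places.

(1 + r/12)^12 − 1 = 0.0969, so 1 + r/12 = 1.0969^(1/12).
r/12 = 0.007737, so r = 0.092845 = 9.2845%.

9.2845%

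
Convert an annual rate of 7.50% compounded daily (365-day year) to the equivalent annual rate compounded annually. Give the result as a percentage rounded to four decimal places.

EAR = (1 + 0.0750/365)^365 − 1 = 0.077876.
Compounded annually, the equivalent nominal rate is the EAR itself: 7.7876%.

7.7876%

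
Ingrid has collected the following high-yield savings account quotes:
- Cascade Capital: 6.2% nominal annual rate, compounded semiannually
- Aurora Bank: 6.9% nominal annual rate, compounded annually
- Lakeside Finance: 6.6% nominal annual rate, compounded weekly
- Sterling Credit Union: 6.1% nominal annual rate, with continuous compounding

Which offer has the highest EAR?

Cascade Capital: (1 + 0.062/2)^2 − 1 = 6.296%
Aurora Bank: compounded annually, EAR = 6.900%
Lakeside Finance: (1 + 0.066/52)^52 − 1 = 6.818%
Sterling Credit Union: e^0.061 − 1 = 6.290%
The highest effective annual rate is Aurora Bank at 6.900%.

Aurora Bank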